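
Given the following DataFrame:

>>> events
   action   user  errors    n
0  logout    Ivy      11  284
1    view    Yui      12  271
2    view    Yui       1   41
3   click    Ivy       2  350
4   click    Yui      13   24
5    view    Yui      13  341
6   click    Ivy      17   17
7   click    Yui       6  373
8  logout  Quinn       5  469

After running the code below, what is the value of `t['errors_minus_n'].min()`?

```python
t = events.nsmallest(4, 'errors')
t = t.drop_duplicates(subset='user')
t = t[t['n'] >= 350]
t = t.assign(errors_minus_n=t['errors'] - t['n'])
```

take 4 rows with smallest errors:
   action   user  errors    n
2    view    Yui       1   41
3   click    Ivy       2  350
8  logout  Quinn       5  469
7   click    Yui       6  373
drop duplicate user (keep=first):
   action   user  errors    n
2    view    Yui       1   41
3   click    Ivy       2  350
8  logout  Quinn       5  469
filter rows where n >= 350:
   action   user  errors    n
3   click    Ivy       2  350
8  logout  Quinn       5  469
add column errors_minus_n = t['errors'] - t['n']:
   action   user  errors    n  errors_minus_n
3   click    Ivy       2  350            -348
8  logout  Quinn       5  469            -464
Hence -464.

-464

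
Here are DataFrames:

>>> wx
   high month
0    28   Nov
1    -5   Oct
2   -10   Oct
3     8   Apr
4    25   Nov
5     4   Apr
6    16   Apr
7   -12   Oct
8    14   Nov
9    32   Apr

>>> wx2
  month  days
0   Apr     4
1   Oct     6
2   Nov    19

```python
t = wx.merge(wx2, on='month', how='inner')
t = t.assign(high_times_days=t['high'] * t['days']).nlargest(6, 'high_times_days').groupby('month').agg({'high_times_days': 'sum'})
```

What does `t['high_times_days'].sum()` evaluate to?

merge on 'month' (how='inner') → 10 rows:
   high month  days
0    28   Nov    19
1    -5   Oct     6
2   -10   Oct     6
3     8   Apr     4
4    25   Nov    19
5     4   Apr     4
6    16   Apr     4
7   -12   Oct     6
8    14   Nov    19
9    32   Apr     4
add column high_times_days = t['high'] * t['days']:
   high month  days  high_times_days
0    28   Nov    19              532
1    -5   Oct     6              -30
2   -10   Oct     6              -60
3     8   Apr     4               32
4    25   Nov    19              475
5     4   Apr     4               16
6    16   Apr     4               64
7   -12   Oct     6              -72
8    14   Nov    19              266
9    32   Apr     4              128
take 6 rows with largest high_times_days:
   high month  days  high_times_days
0    28   Nov    19              532
4    25   Nov    19              475
8    14   Nov    19              266
9    32   Apr     4              128
6    16   Apr     4               64
3     8   Apr     4               32
group by month, sum of high_times_days:
       high_times_days
month                 
Apr                224
Nov               1273

1497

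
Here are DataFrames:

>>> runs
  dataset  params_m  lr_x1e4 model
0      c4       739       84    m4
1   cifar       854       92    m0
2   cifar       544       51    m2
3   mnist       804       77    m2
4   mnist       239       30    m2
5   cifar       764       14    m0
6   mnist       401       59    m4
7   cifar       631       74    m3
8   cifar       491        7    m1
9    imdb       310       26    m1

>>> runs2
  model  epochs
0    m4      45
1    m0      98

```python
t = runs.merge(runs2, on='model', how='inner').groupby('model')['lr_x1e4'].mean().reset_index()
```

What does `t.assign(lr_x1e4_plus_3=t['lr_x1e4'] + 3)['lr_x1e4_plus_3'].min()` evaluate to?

merge on 'model' (how='inner') → 4 rows:
  dataset  params_m  lr_x1e4 model  epochs
0      c4       739       84    m4      45
1   cifar       854       92    m0      98
2   cifar       764       14    m0      98
3   mnist       401       59    m4      45
group by model, mean of lr_x1e4:
model
m0    53.0
m4    71.5
Name: lr_x1e4, dtype: float64
reset_index():
  model  lr_x1e4
0    m0     53.0
1    m4     71.5
add column lr_x1e4_plus_3 = t['lr_x1e4'] + 3:
  model  lr_x1e4  lr_x1e4_plus_3
0    m0     53.0            56.0
1    m4     71.5            74.5
Hence 56.0.

56.0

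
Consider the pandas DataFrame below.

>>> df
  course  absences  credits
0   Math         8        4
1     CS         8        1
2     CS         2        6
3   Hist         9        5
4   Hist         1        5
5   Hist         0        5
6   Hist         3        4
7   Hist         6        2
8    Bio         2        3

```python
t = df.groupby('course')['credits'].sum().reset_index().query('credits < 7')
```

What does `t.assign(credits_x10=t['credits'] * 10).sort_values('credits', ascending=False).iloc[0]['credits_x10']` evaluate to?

group by course, sum of credits:
course
Bio      3
CS       7
Hist    21
Math     4
Name: credits, dtype: int64
reset_index():
  course  credits
0    Bio        3
1     CS        7
2   Hist       21
3   Math        4
filter rows where credits < 7:
  course  credits
0    Bio        3
3   Math        4
add column credits_x10 = t['credits'] * 10:
  course  credits  credits_x10
0    Bio        3           30
3   Math        4           40
sort by credits descending:
  course  credits  credits_x10
3   Math        4           40
0    Bio        3           30
Hence 40.

40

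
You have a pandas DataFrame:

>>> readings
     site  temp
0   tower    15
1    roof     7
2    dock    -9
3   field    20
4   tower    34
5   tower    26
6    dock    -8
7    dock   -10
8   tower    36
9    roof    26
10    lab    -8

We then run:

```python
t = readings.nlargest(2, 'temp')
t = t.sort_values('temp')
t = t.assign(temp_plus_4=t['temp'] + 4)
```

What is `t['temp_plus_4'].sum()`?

78

take 2 rows with largest temp:
    site  temp
8  tower    36
4  tower    34
sort by temp:
    site  temp
4  tower    34
8  tower    36
add column temp_plus_4 = t['temp'] + 4:
    site  temp  temp_plus_4
4  tower    34           38
8  tower    36           40
Reading off the sum of column 'temp_plus_4', we get 78.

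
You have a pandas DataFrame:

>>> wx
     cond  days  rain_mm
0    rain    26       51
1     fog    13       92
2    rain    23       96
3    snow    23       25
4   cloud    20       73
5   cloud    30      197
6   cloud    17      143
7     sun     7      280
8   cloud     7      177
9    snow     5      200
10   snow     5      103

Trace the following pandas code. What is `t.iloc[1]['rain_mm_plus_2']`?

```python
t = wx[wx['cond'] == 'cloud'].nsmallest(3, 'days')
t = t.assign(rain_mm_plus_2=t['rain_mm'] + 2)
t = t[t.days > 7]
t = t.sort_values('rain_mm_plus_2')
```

filter rows where cond == 'cloud':
    cond  days  rain_mm
4  cloud    20       73
5  cloud    30      197
6  cloud    17      143
8  cloud     7      177
take 3 rows with smallest days:
    cond  days  rain_mm
8  cloud     7      177
6  cloud    17      143
4  cloud    20       73
add column rain_mm_plus_2 = t['rain_mm'] + 2:
    cond  days  rain_mm  rain_mm_plus_2
8  cloud     7      177             179
6  cloud    17      143             145
4  cloud    20       73              75
filter rows where days > 7:
    cond  days  rain_mm  rain_mm_plus_2
6  cloud    17      143             145
4  cloud    20       73              75
sort by rain_mm_plus_2:
    cond  days  rain_mm  rain_mm_plus_2
4  cloud    20       73              75
6  cloud    17      143             145

145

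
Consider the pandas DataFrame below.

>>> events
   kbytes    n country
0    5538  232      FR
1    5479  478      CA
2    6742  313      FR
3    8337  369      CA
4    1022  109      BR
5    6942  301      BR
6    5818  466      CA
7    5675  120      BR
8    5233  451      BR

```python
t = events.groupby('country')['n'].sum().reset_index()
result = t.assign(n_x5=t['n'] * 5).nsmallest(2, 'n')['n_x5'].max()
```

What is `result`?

4905

group by country, sum of n:
country
BR     981
CA    1313
FR     545
Name: n, dtype: int64
reset_index():
  country     n
0      BR   981
1      CA  1313
2      FR   545
add column n_x5 = t['n'] * 5:
  country     n  n_x5
0      BR   981  4905
1      CA  1313  6565
2      FR   545  2725
take 2 rows with smallest n:
  country    n  n_x5
2      FR  545  2725
0      BR  981  4905
Hence 4905.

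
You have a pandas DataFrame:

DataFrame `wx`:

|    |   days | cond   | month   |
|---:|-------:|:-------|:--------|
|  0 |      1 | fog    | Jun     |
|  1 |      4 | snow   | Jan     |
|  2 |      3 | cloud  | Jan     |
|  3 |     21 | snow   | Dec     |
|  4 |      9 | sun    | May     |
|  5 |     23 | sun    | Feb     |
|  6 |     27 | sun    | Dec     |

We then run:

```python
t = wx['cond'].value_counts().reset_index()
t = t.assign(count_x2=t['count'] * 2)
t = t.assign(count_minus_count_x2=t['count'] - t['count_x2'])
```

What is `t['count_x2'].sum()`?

14

value_counts of cond:
cond
sun      3
snow     2
fog      1
cloud    1
Name: count, dtype: int64
reset_index():
    cond  count
0    sun      3
1   snow      2
2    fog      1
3  cloud      1
add column count_x2 = t['count'] * 2:
    cond  count  count_x2
0    sun      3         6
1   snow      2         4
2    fog      1         2
3  cloud      1         2
add column count_minus_count_x2 = t['count'] - t['count_x2']:
    cond  count  count_x2  count_minus_count_x2
0    sun      3         6                    -3
1   snow      2         4                    -2
2    fog      1         2                    -1
3  cloud      1         2                    -1
The sum of column 'count_x2' is 14.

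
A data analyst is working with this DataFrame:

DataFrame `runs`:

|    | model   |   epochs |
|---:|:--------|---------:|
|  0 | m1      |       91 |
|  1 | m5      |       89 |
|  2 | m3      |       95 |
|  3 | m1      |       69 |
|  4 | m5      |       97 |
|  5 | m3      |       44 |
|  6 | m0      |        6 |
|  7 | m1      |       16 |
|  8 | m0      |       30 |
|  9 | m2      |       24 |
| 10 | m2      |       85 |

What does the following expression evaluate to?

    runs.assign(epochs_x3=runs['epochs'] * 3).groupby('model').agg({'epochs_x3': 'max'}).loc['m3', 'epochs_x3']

285

add column epochs_x3 = runs['epochs'] * 3:
   model  epochs  epochs_x3
0     m1      91        273
1     m5      89        267
2     m3      95        285
3     m1      69        207
4     m5      97        291
5     m3      44        132
6     m0       6         18
7     m1      16         48
8     m0      30         90
9     m2      24         72
10    m2      85        255
group by model, max of epochs_x3:
       epochs_x3
model           
m0            90
m1           273
m2           255
m3           285
m5           291
So loc['m3', 'epochs_x3'] = 285.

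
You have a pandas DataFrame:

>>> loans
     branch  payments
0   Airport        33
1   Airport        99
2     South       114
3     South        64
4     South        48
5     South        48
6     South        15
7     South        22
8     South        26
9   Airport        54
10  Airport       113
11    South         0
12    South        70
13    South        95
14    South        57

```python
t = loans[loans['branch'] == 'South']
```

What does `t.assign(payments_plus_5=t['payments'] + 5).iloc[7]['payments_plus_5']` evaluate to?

5

filter rows where branch == 'South':
   branch  payments
2   South       114
3   South        64
4   South        48
5   South        48
6   South        15
7   South        22
8   South        26
11  South         0
12  South        70
13  South        95
14  South        57
add column payments_plus_5 = t['payments'] + 5:
   branch  payments  payments_plus_5
2   South       114              119
3   South        64               69
4   South        48               53
5   South        48               53
6   South        15               20
7   South        22               27
8   South        26               31
11  South         0                5
12  South        70               75
13  South        95              100
14  South        57               62
The value at position 7, column 'payments_plus_5' is 5.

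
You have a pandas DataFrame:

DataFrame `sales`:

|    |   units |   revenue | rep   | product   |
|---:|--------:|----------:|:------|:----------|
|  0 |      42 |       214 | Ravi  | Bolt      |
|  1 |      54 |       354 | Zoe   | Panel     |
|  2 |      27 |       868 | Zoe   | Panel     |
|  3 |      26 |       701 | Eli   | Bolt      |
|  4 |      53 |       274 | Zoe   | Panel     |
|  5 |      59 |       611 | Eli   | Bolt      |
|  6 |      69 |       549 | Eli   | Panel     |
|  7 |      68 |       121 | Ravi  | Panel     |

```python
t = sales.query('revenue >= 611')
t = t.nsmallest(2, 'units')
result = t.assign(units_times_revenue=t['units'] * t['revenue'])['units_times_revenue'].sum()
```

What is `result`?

filter rows where revenue >= 611:
   units  revenue  rep product
2     27      868  Zoe   Panel
3     26      701  Eli    Bolt
5     59      611  Eli    Bolt
take 2 rows with smallest units:
   units  revenue  rep product
3     26      701  Eli    Bolt
2     27      868  Zoe   Panel
add column units_times_revenue = t['units'] * t['revenue']:
   units  revenue  rep product  units_times_revenue
3     26      701  Eli    Bolt                18226
2     27      868  Zoe   Panel                23436
The sum of column 'units_times_revenue' is 41662.

41662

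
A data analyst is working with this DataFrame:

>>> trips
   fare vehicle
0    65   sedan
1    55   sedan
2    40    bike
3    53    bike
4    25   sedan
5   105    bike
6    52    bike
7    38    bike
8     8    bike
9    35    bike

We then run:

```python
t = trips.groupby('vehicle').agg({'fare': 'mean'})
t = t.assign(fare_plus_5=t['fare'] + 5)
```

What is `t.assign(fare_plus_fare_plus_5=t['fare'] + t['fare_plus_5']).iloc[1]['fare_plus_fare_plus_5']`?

group by vehicle, mean of fare:
              fare
vehicle           
bike     47.285714
sedan    48.333333
add column fare_plus_5 = t['fare'] + 5:
              fare  fare_plus_5
vehicle                        
bike     47.285714    52.285714
sedan    48.333333    53.333333
add column fare_plus_fare_plus_5 = t['fare'] + t['fare_plus_5']:
              fare  fare_plus_5  fare_plus_fare_plus_5
vehicle                                               
bike     47.285714    52.285714              99.571429
sedan    48.333333    53.333333             101.666667
Finally, value at position 1, column 'fare_plus_fare_plus_5' = 101.666666667.

101.666666667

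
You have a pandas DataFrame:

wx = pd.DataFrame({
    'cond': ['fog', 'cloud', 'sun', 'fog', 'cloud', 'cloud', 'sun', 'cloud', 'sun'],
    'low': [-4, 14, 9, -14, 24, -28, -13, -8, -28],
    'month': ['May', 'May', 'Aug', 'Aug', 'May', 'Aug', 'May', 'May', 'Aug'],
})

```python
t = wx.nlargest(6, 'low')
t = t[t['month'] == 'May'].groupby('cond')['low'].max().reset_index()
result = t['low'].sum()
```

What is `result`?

take 6 rows with largest low:
    cond  low month
4  cloud   24   May
1  cloud   14   May
2    sun    9   Aug
0    fog   -4   May
7  cloud   -8   May
6    sun  -13   May
filter rows where month == 'May':
    cond  low month
4  cloud   24   May
1  cloud   14   May
0    fog   -4   May
7  cloud   -8   May
6    sun  -13   May
group by cond, max of low:
cond
cloud    24
fog      -4
sun     -13
Name: low, dtype: int64
reset_index():
    cond  low
0  cloud   24
1    fog   -4
2    sun  -13

7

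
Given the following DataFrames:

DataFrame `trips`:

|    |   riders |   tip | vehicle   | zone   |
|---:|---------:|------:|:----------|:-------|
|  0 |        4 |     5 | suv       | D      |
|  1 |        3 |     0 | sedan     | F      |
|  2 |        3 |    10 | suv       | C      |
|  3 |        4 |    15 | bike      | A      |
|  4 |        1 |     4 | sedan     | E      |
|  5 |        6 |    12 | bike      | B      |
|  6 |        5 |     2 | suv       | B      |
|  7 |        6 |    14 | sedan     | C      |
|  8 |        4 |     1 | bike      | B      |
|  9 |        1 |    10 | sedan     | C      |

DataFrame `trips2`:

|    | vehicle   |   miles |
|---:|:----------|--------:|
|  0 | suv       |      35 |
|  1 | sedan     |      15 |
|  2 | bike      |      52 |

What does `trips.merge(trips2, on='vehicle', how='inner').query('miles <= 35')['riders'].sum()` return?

23

merge on 'vehicle' (how='inner') → 10 rows:
   riders  tip vehicle zone  miles
0       4    5     suv    D     35
1       3    0   sedan    F     15
2       3   10     suv    C     35
3       4   15    bike    A     52
4       1    4   sedan    E     15
5       6   12    bike    B     52
6       5    2     suv    B     35
7       6   14   sedan    C     15
8       4    1    bike    B     52
9       1   10   sedan    C     15
filter rows where miles <= 35:
   riders  tip vehicle zone  miles
0       4    5     suv    D     35
1       3    0   sedan    F     15
2       3   10     suv    C     35
4       1    4   sedan    E     15
6       5    2     suv    B     35
7       6   14   sedan    C     15
9       1   10   sedan    C     15
So sum() = 23.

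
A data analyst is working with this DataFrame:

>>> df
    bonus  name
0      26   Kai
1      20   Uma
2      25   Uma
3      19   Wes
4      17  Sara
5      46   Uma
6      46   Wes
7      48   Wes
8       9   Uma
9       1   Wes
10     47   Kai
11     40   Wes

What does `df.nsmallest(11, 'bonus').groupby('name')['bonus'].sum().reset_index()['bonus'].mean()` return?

take 11 rows with smallest bonus:
    bonus  name
9       1   Wes
8       9   Uma
4      17  Sara
3      19   Wes
1      20   Uma
2      25   Uma
0      26   Kai
11     40   Wes
5      46   Uma
6      46   Wes
10     47   Kai
group by name, sum of bonus:
name
Kai      73
Sara     17
Uma     100
Wes     106
Name: bonus, dtype: int64
reset_index():
   name  bonus
0   Kai     73
1  Sara     17
2   Uma    100
3   Wes    106
Finally, mean of column 'bonus' = 74.0.

74.0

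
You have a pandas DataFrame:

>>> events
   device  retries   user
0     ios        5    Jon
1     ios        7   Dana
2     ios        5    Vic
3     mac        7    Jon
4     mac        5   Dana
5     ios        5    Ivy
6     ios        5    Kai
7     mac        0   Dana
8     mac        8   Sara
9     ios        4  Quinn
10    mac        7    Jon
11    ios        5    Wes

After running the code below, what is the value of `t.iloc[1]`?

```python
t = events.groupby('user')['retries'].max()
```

group by user, max of retries:
user
Dana     7
Ivy      5
Jon      7
Kai      5
Quinn    4
Sara     8
Vic      5
Wes      5
Name: retries, dtype: int64
So iloc[1] = 5.

5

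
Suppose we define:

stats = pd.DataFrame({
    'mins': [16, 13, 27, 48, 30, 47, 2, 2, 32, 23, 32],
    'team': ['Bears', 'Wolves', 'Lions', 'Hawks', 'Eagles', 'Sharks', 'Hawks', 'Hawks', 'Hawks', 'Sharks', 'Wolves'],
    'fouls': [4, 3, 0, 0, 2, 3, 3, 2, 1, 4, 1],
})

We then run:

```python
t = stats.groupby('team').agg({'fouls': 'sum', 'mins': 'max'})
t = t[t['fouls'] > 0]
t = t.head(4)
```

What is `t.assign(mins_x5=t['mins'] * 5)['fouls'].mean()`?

group by team: sum(fouls), max(mins):
        fouls  mins
team               
Bears       4    16
Eagles      2    30
Hawks       6    48
Lions       0    27
Sharks      7    47
Wolves      4    32
filter rows where fouls > 0:
        fouls  mins
team               
Bears       4    16
Eagles      2    30
Hawks       6    48
Sharks      7    47
Wolves      4    32
take first 4 rows:
        fouls  mins
team               
Bears       4    16
Eagles      2    30
Hawks       6    48
Sharks      7    47
add column mins_x5 = t['mins'] * 5:
        fouls  mins  mins_x5
team                        
Bears       4    16       80
Eagles      2    30      150
Hawks       6    48      240
Sharks      7    47      235

4.75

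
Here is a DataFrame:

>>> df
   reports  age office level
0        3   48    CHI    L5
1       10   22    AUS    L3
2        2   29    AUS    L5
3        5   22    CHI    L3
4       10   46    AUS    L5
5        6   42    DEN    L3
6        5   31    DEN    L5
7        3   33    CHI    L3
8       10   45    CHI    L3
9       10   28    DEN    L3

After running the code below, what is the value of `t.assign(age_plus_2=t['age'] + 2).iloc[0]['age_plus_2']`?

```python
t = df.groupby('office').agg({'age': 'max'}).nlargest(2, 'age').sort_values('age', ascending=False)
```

50

group by office, max of age:
        age
office     
AUS      46
CHI      48
DEN      42
take 2 rows with largest age:
        age
office     
CHI      48
AUS      46
sort by age descending:
        age
office     
CHI      48
AUS      46
add column age_plus_2 = t['age'] + 2:
        age  age_plus_2
office                 
CHI      48          50
AUS      46          48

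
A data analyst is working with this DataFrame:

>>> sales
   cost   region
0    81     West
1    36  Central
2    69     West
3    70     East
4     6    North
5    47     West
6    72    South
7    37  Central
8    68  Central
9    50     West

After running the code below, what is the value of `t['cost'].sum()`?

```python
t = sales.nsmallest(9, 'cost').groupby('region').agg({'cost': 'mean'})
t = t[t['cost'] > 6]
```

take 9 rows with smallest cost:
   cost   region
4     6    North
1    36  Central
7    37  Central
5    47     West
9    50     West
8    68  Central
2    69     West
3    70     East
6    72    South
group by region, mean of cost:
              cost
region            
Central  47.000000
East     70.000000
North     6.000000
South    72.000000
West     55.333333
filter rows where cost > 6:
              cost
region            
Central  47.000000
East     70.000000
South    72.000000
West     55.333333
Reading off the sum of column 'cost', we get 244.333333333.

244.333333333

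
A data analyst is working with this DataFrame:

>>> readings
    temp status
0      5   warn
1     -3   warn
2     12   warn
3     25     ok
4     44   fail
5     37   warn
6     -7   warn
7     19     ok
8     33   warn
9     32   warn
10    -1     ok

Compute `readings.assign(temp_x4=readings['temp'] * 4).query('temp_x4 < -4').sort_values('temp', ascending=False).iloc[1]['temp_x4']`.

-28

add column temp_x4 = readings['temp'] * 4:
    temp status  temp_x4
0      5   warn       20
1     -3   warn      -12
2     12   warn       48
3     25     ok      100
4     44   fail      176
5     37   warn      148
6     -7   warn      -28
7     19     ok       76
8     33   warn      132
9     32   warn      128
10    -1     ok       -4
filter rows where temp_x4 < -4:
   temp status  temp_x4
1    -3   warn      -12
6    -7   warn      -28
sort by temp descending:
   temp status  temp_x4
1    -3   warn      -12
6    -7   warn      -28
Taking the value at position 1, column 'temp_x4' gives -28.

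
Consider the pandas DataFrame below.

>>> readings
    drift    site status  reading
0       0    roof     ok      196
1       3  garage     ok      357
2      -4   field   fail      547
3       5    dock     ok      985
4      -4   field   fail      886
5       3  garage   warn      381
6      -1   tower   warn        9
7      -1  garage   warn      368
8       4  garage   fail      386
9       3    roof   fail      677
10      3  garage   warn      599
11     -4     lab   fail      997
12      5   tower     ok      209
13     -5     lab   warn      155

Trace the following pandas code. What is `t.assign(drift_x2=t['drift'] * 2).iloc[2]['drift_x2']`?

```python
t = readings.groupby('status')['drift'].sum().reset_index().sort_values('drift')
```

group by status, sum of drift:
status
fail    -5
ok      13
warn    -1
Name: drift, dtype: int64
reset_index():
  status  drift
0   fail     -5
1     ok     13
2   warn     -1
sort by drift:
  status  drift
0   fail     -5
2   warn     -1
1     ok     13
add column drift_x2 = t['drift'] * 2:
  status  drift  drift_x2
0   fail     -5       -10
2   warn     -1        -2
1     ok     13        26
Finally, value at position 2, column 'drift_x2' = 26.

26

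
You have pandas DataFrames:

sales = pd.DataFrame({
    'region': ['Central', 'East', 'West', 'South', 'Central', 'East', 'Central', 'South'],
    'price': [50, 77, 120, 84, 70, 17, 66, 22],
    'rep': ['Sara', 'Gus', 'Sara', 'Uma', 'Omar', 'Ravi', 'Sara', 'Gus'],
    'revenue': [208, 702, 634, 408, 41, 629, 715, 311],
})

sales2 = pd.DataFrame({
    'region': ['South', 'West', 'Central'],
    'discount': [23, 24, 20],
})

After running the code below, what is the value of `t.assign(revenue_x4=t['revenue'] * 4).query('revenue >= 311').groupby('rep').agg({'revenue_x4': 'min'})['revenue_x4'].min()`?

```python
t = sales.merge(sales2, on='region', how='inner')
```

1244

merge on 'region' (how='inner') → 6 rows:
    region  price   rep  revenue  discount
0  Central     50  Sara      208        20
1     West    120  Sara      634        24
2    South     84   Uma      408        23
3  Central     70  Omar       41        20
4  Central     66  Sara      715        20
5    South     22   Gus      311        23
add column revenue_x4 = t['revenue'] * 4:
    region  price   rep  revenue  discount  revenue_x4
0  Central     50  Sara      208        20         832
1     West    120  Sara      634        24        2536
2    South     84   Uma      408        23        1632
3  Central     70  Omar       41        20         164
4  Central     66  Sara      715        20        2860
5    South     22   Gus      311        23        1244
filter rows where revenue >= 311:
    region  price   rep  revenue  discount  revenue_x4
1     West    120  Sara      634        24        2536
2    South     84   Uma      408        23        1632
4  Central     66  Sara      715        20        2860
5    South     22   Gus      311        23        1244
group by rep, min of revenue_x4:
      revenue_x4
rep             
Gus         1244
Sara        2536
Uma         1632
Finally, min of column 'revenue_x4' = 1244.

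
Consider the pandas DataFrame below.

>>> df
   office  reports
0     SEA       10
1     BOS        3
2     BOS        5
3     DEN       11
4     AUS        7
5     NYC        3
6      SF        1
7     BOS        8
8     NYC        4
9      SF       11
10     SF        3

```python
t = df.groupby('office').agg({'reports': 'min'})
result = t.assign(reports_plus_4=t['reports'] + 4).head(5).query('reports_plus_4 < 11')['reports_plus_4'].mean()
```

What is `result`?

7.0

group by office, min of reports:
        reports
office         
AUS           7
BOS           3
DEN          11
NYC           3
SEA          10
SF            1
add column reports_plus_4 = t['reports'] + 4:
        reports  reports_plus_4
office                         
AUS           7              11
BOS           3               7
DEN          11              15
NYC           3               7
SEA          10              14
SF            1               5
take first 5 rows:
        reports  reports_plus_4
office                         
AUS           7              11
BOS           3               7
DEN          11              15
NYC           3               7
SEA          10              14
filter rows where reports_plus_4 < 11:
        reports  reports_plus_4
office                         
BOS           3               7
NYC           3               7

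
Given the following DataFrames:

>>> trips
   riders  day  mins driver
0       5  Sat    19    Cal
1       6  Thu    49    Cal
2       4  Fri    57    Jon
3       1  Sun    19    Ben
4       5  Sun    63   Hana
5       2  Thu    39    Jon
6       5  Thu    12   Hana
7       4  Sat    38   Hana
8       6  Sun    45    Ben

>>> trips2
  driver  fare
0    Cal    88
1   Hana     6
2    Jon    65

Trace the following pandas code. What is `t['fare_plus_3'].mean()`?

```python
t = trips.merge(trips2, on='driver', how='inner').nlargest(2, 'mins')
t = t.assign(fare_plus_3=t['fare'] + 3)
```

38.5

merge on 'driver' (how='inner') → 7 rows:
   riders  day  mins driver  fare
0       5  Sat    19    Cal    88
1       6  Thu    49    Cal    88
2       4  Fri    57    Jon    65
3       5  Sun    63   Hana     6
4       2  Thu    39    Jon    65
5       5  Thu    12   Hana     6
6       4  Sat    38   Hana     6
take 2 rows with largest mins:
   riders  day  mins driver  fare
3       5  Sun    63   Hana     6
2       4  Fri    57    Jon    65
add column fare_plus_3 = t['fare'] + 3:
   riders  day  mins driver  fare  fare_plus_3
3       5  Sun    63   Hana     6            9
2       4  Fri    57    Jon    65           68
mean of column 'fare_plus_3' → 38.5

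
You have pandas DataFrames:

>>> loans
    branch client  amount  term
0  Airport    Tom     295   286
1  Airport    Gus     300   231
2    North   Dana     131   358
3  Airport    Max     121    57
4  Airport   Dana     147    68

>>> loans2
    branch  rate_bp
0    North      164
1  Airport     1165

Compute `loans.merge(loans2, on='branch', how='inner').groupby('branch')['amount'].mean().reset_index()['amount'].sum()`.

merge on 'branch' (how='inner') → 5 rows:
    branch client  amount  term  rate_bp
0  Airport    Tom     295   286     1165
1  Airport    Gus     300   231     1165
2    North   Dana     131   358      164
3  Airport    Max     121    57     1165
4  Airport   Dana     147    68     1165
group by branch, mean of amount:
branch
Airport    215.75
North      131.00
Name: amount, dtype: float64
reset_index():
    branch  amount
0  Airport  215.75
1    North  131.00

346.75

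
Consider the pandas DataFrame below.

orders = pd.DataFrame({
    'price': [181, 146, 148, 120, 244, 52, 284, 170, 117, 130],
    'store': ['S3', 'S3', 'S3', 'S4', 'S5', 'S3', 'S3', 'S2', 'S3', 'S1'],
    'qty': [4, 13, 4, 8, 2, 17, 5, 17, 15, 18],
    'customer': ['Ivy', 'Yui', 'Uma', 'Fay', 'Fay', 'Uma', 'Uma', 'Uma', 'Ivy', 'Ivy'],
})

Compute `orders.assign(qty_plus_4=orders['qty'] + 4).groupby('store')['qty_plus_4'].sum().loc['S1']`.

add column qty_plus_4 = orders['qty'] + 4:
   price store  qty customer  qty_plus_4
0    181    S3    4      Ivy           8
1    146    S3   13      Yui          17
2    148    S3    4      Uma           8
3    120    S4    8      Fay          12
4    244    S5    2      Fay           6
5     52    S3   17      Uma          21
6    284    S3    5      Uma           9
7    170    S2   17      Uma          21
8    117    S3   15      Ivy          19
9    130    S1   18      Ivy          22
group by store, sum of qty_plus_4:
store
S1    22
S2    21
S3    82
S4    12
S5     6
Name: qty_plus_4, dtype: int64

22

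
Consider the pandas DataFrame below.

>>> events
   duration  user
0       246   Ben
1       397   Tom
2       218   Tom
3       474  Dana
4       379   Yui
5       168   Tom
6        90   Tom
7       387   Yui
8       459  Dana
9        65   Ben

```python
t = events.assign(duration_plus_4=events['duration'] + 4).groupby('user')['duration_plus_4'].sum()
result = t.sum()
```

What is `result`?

add column duration_plus_4 = events['duration'] + 4:
   duration  user  duration_plus_4
0       246   Ben              250
1       397   Tom              401
2       218   Tom              222
3       474  Dana              478
4       379   Yui              383
5       168   Tom              172
6        90   Tom               94
7       387   Yui              391
8       459  Dana              463
9        65   Ben               69
group by user, sum of duration_plus_4:
user
Ben     319
Dana    941
Tom     889
Yui     774
Name: duration_plus_4, dtype: int64
sum of the resulting series → 2923

2923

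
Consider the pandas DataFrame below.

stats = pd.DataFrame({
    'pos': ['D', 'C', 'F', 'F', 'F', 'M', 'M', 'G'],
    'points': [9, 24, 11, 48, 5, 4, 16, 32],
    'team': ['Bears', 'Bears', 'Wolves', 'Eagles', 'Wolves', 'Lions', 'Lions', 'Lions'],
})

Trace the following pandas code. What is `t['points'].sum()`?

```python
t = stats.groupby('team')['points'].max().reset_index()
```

group by team, max of points:
team
Bears     24
Eagles    48
Lions     32
Wolves    11
Name: points, dtype: int64
reset_index():
     team  points
0   Bears      24
1  Eagles      48
2   Lions      32
3  Wolves      11

115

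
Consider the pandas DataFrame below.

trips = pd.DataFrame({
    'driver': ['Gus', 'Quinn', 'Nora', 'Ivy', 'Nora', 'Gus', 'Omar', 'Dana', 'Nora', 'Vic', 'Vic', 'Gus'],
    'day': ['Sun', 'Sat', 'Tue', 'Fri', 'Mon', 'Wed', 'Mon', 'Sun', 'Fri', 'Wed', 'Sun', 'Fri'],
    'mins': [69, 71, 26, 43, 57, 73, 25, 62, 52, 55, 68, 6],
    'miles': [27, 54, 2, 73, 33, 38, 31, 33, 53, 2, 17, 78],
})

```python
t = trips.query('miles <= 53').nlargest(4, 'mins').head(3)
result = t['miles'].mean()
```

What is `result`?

27.3333333333

filter rows where miles <= 53:
   driver  day  mins  miles
0     Gus  Sun    69     27
2    Nora  Tue    26      2
4    Nora  Mon    57     33
5     Gus  Wed    73     38
6    Omar  Mon    25     31
7    Dana  Sun    62     33
8    Nora  Fri    52     53
9     Vic  Wed    55      2
10    Vic  Sun    68     17
take 4 rows with largest mins:
   driver  day  mins  miles
5     Gus  Wed    73     38
0     Gus  Sun    69     27
10    Vic  Sun    68     17
7    Dana  Sun    62     33
take first 3 rows:
   driver  day  mins  miles
5     Gus  Wed    73     38
0     Gus  Sun    69     27
10    Vic  Sun    68     17
Reading off the mean of column 'miles', we get 27.3333333333.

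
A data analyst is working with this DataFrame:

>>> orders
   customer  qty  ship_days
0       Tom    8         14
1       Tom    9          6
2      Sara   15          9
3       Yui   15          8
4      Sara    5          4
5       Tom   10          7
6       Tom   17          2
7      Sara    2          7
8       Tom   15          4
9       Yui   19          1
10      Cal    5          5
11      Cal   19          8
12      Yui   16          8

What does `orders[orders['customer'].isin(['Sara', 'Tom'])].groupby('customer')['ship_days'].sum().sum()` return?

filter rows where customer in ['Sara', 'Tom']:
  customer  qty  ship_days
0      Tom    8         14
1      Tom    9          6
2     Sara   15          9
4     Sara    5          4
5      Tom   10          7
6      Tom   17          2
7     Sara    2          7
8      Tom   15          4
group by customer, sum of ship_days:
customer
Sara    20
Tom     33
Name: ship_days, dtype: int64
Reading off the sum of the resulting series, we get 53.

53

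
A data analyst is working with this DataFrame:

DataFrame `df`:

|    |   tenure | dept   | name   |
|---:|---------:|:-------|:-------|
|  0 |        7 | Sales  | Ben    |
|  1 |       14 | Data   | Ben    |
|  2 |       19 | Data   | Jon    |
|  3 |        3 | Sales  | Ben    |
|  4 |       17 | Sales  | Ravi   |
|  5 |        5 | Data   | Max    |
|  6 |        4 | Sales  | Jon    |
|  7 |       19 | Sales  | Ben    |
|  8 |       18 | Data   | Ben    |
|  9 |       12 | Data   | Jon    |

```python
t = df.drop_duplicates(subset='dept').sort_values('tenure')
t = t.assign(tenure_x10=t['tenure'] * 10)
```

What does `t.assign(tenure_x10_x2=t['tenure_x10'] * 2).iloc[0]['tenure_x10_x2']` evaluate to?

drop duplicate dept (keep=first):
   tenure   dept name
0       7  Sales  Ben
1      14   Data  Ben
sort by tenure:
   tenure   dept name
0       7  Sales  Ben
1      14   Data  Ben
add column tenure_x10 = t['tenure'] * 10:
   tenure   dept name  tenure_x10
0       7  Sales  Ben          70
1      14   Data  Ben         140
add column tenure_x10_x2 = t['tenure_x10'] * 2:
   tenure   dept name  tenure_x10  tenure_x10_x2
0       7  Sales  Ben          70            140
1      14   Data  Ben         140            280
Then the value at position 0, column 'tenure_x10_x2': 140

140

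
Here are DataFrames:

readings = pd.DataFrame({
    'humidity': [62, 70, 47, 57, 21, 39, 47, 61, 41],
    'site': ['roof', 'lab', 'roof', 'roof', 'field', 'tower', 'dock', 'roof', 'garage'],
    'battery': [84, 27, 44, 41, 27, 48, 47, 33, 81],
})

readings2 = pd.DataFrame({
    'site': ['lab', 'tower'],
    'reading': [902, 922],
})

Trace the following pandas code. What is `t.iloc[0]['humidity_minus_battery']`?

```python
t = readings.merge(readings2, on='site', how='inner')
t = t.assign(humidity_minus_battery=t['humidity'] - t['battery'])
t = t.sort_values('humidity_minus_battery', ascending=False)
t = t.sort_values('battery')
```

merge on 'site' (how='inner') → 2 rows:
   humidity   site  battery  reading
0        70    lab       27      902
1        39  tower       48      922
add column humidity_minus_battery = t['humidity'] - t['battery']:
   humidity   site  battery  reading  humidity_minus_battery
0        70    lab       27      902                      43
1        39  tower       48      922                      -9
sort by humidity_minus_battery descending:
   humidity   site  battery  reading  humidity_minus_battery
0        70    lab       27      902                      43
1        39  tower       48      922                      -9
sort by battery:
   humidity   site  battery  reading  humidity_minus_battery
0        70    lab       27      902                      43
1        39  tower       48      922                      -9
Finally, value at position 0, column 'humidity_minus_battery' = 43.

43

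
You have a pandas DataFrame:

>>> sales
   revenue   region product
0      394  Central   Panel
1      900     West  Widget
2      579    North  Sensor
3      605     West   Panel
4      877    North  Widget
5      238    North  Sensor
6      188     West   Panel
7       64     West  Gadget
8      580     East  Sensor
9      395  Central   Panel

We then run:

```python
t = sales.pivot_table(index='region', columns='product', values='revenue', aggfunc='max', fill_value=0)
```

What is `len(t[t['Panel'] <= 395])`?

3

pivot: rows=region, cols=product, max(revenue):
product  Gadget  Panel  Sensor  Widget
region                                
Central       0    395       0       0
East          0      0     580       0
North         0      0     579     877
West         64    605       0     900
filter rows where Panel <= 395:
product  Gadget  Panel  Sensor  Widget
region                                
Central       0    395       0       0
East          0      0     580       0
North         0      0     579     877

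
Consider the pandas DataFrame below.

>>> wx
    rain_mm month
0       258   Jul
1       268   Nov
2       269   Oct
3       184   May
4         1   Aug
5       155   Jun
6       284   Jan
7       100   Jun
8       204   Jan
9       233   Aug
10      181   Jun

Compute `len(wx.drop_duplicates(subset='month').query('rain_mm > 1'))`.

6

drop duplicate month (keep=first):
   rain_mm month
0      258   Jul
1      268   Nov
2      269   Oct
3      184   May
4        1   Aug
5      155   Jun
6      284   Jan
filter rows where rain_mm > 1:
   rain_mm month
0      258   Jul
1      268   Nov
2      269   Oct
3      184   May
5      155   Jun
6      284   Jan
Finally, number of rows = 6.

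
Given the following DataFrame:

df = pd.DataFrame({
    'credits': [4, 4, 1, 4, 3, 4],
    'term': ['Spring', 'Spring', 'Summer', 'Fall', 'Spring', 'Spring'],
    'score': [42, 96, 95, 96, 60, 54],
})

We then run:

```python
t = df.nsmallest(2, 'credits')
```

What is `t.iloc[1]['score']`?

take 2 rows with smallest credits:
   credits    term  score
2        1  Summer     95
4        3  Spring     60
So iloc[1]['score'] = 60.

60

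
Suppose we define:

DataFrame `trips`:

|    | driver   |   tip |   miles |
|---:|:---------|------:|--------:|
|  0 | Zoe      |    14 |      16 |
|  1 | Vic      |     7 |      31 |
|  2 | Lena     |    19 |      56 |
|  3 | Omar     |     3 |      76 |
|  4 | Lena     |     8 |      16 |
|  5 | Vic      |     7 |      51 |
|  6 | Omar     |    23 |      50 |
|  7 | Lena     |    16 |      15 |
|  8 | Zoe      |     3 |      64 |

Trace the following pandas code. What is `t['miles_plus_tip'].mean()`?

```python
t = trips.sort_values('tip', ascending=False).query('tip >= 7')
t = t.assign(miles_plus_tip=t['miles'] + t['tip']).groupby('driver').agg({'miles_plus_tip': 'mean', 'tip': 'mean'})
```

sort by tip descending:
  driver  tip  miles
6   Omar   23     50
2   Lena   19     56
7   Lena   16     15
0    Zoe   14     16
4   Lena    8     16
1    Vic    7     31
5    Vic    7     51
3   Omar    3     76
8    Zoe    3     64
filter rows where tip >= 7:
  driver  tip  miles
6   Omar   23     50
2   Lena   19     56
7   Lena   16     15
0    Zoe   14     16
4   Lena    8     16
1    Vic    7     31
5    Vic    7     51
add column miles_plus_tip = t['miles'] + t['tip']:
  driver  tip  miles  miles_plus_tip
6   Omar   23     50              73
2   Lena   19     56              75
7   Lena   16     15              31
0    Zoe   14     16              30
4   Lena    8     16              24
1    Vic    7     31              38
5    Vic    7     51              58
group by driver: mean(miles_plus_tip), mean(tip):
        miles_plus_tip        tip
driver                           
Lena         43.333333  14.333333
Omar         73.000000  23.000000
Vic          48.000000   7.000000
Zoe          30.000000  14.000000
Reading off the mean of column 'miles_plus_tip', we get 48.5833333333.

48.5833333333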